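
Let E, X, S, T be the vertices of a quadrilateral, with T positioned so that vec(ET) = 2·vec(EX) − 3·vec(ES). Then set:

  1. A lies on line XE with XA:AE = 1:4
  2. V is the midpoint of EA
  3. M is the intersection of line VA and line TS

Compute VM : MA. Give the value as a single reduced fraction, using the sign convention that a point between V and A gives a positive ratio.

Work in coordinates with E = (0, 0), X = (1, 0), S = (0, 1), T = (2, -3).
1. A lies on line XE with XA:AE = 1:4 ⇒ A = (4/5, 0)
2. V is the midpoint of EA ⇒ V = (2/5, 0)
3. M is the intersection of line VA and line TS ⇒ M = (1/2, 0)
M = V + t·(A−V) with t = 1/4, so VM:MA = t:(1−t) = 1/4:3/4

VM:MA = 1/3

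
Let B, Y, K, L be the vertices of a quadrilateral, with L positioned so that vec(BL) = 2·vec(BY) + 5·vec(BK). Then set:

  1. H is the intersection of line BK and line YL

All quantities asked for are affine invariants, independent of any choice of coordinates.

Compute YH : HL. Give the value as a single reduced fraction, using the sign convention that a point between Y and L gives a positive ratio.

YH:HL = -1/2

Assign B = (0, 0), Y = (1, 0), K = (0, 1), L = (2, 5) — the answer is frame-independent, so this choice is without loss of generality.
1. H is the intersection of line BK and line YL ⇒ H = (0, -5)
H = Y + t·(L−Y) with t = -1, so YH:HL = t:(1−t) = -1:2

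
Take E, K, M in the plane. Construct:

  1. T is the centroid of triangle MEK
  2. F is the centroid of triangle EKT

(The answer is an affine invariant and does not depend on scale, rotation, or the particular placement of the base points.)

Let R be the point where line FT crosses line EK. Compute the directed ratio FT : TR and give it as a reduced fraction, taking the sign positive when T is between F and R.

Set E = (0, 0), K = (1, 0), M = (0, 1); any affine frame gives the same invariant.
1. T is the centroid of triangle MEK ⇒ T = (1/3, 1/3)
2. F is the centroid of triangle EKT ⇒ F = (4/9, 1/9)
line FT meets EK at R = (1/2, 0)
T = F + t·(R−F) with t = -2, so FT:TR = -2:3

FT:TR = -2/3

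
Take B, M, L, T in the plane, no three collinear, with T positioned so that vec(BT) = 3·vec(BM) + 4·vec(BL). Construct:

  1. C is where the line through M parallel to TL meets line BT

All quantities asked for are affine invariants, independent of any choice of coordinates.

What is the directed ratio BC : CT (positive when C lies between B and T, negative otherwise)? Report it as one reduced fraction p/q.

BC:CT = -1/2

Choose coordinates B = (0, 0), M = (1, 0), L = (0, 1), T = (3, 4).
1. C is where the line through M parallel to TL meets line BT ⇒ C = (-3, -4)
C = B + t·(T−B) with t = -1, so BC:CT = t:(1−t) = -1:2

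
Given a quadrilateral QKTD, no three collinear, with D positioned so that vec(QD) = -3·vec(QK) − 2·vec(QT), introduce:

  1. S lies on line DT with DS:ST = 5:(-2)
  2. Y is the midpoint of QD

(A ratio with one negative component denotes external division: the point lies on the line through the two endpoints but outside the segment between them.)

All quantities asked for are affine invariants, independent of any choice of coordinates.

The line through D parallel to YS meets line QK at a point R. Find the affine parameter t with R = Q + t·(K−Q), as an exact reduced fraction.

Assign Q = (0, 0), K = (1, 0), T = (0, 1), D = (-3, -2) — the answer is frame-independent, so this choice is without loss of generality.
1. S lies on line DT with DS:ST = 5:(-2) ⇒ S = (2, 3)
2. Y is the midpoint of QD ⇒ Y = (-3/2, -1)
through D parallel to YS: direction (7/2, 4); meets QK at R = (-5/4, 0)
R = Q + t·(K−Q) with t = -5/4

t = -5/4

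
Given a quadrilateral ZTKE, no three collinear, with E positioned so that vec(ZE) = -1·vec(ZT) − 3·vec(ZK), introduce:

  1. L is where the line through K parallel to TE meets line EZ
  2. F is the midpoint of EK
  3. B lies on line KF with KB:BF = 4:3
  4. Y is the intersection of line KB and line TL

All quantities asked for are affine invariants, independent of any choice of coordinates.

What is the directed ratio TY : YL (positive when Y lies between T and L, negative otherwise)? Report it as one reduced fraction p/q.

TY:YL = -3

Choose coordinates Z = (0, 0), T = (1, 0), K = (0, 1), E = (-1, -3).
1. L is where the line through K parallel to TE meets line EZ ⇒ L = (2/3, 2)
2. F is the midpoint of EK ⇒ F = (-1/2, -1)
3. B lies on line KF with KB:BF = 4:3 ⇒ B = (-2/7, -1/7)
4. Y is the intersection of line KB and line TL ⇒ Y = (1/2, 3)
Y = T + t·(L−T) with t = 3/2, so TY:YL = t:(1−t) = 3/2:-1/2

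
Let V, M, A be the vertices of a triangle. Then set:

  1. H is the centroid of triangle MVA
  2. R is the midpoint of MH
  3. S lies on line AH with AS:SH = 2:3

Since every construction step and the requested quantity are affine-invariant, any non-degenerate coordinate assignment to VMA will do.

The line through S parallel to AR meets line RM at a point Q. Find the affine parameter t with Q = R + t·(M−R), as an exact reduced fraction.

t = -2/5

Assign V = (0, 0), M = (1, 0), A = (0, 1) — the answer is frame-independent, so this choice is without loss of generality.
1. H is the centroid of triangle MVA ⇒ H = (1/3, 1/3)
2. R is the midpoint of MH ⇒ R = (2/3, 1/6)
3. S lies on line AH with AS:SH = 2:3 ⇒ S = (2/15, 11/15)
through S parallel to AR: direction (2/3, -5/6); meets RM at Q = (8/15, 7/30)
Q = R + t·(M−R) with t = -2/5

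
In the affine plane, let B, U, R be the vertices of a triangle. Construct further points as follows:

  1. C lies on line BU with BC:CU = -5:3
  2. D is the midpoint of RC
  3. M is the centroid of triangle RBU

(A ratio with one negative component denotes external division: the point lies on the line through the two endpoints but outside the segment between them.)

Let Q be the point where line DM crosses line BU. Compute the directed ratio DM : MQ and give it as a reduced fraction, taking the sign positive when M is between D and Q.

DM:MQ = 1/2

Work in coordinates with B = (0, 0), U = (1, 0), R = (0, 1).
1. C lies on line BU with BC:CU = -5:3 ⇒ C = (5/2, 0)
2. D is the midpoint of RC ⇒ D = (5/4, 1/2)
3. M is the centroid of triangle RBU ⇒ M = (1/3, 1/3)
line DM meets BU at Q = (-3/2, 0)
M = D + t·(Q−D) with t = 1/3, so DM:MQ = 1/3:2/3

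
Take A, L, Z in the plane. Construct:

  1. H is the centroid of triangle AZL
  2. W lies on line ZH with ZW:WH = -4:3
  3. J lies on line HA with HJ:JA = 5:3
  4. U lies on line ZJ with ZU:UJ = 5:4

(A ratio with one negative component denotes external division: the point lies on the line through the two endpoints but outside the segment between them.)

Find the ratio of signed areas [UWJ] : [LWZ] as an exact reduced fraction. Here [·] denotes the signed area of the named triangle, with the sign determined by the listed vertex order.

[UWJ]:[LWZ] = 5/18

Choose coordinates A = (0, 0), L = (1, 0), Z = (0, 1).
1. H is the centroid of triangle AZL ⇒ H = (1/3, 1/3)
2. W lies on line ZH with ZW:WH = -4:3 ⇒ W = (4/3, -5/3)
3. J lies on line HA with HJ:JA = 5:3 ⇒ J = (1/8, 1/8)
4. U lies on line ZJ with ZU:UJ = 5:4 ⇒ U = (5/72, 37/72)
2·[UWJ] = -10/27, 2·[LWZ] = -4/3
[UWJ]:[LWZ] = -10/27:-4/3 = 5/18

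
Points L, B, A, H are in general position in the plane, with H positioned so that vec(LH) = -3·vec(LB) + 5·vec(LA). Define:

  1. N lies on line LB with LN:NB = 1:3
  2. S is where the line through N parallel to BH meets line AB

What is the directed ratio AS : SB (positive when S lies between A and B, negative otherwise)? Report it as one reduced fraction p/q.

AS:SB = -11/15

Choose coordinates L = (0, 0), B = (1, 0), A = (0, 1), H = (-3, 5).
1. N lies on line LB with LN:NB = 1:3 ⇒ N = (1/4, 0)
2. S is where the line through N parallel to BH meets line AB ⇒ S = (-11/4, 15/4)
S = A + t·(B−A) with t = -11/4, so AS:SB = t:(1−t) = -11/4:15/4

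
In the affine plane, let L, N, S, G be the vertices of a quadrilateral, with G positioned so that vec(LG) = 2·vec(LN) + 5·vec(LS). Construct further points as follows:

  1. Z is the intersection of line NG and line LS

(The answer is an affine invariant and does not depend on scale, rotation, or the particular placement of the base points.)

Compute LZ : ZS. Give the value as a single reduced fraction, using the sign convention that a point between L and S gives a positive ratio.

LZ:ZS = -5/6

Work in coordinates with L = (0, 0), N = (1, 0), S = (0, 1), G = (2, 5).
1. Z is the intersection of line NG and line LS ⇒ Z = (0, -5)
Z = L + t·(S−L) with t = -5, so LZ:ZS = t:(1−t) = -5:6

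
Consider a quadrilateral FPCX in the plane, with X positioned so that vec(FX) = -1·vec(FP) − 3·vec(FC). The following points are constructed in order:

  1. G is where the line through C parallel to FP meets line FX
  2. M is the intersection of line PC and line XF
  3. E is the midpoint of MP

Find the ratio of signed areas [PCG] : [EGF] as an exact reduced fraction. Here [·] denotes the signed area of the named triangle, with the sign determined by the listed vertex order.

[PCG]:[EGF] = -2/3

Choose coordinates F = (0, 0), P = (1, 0), C = (0, 1), X = (-1, -3).
1. G is where the line through C parallel to FP meets line FX ⇒ G = (1/3, 1)
2. M is the intersection of line PC and line XF ⇒ M = (1/4, 3/4)
3. E is the midpoint of MP ⇒ E = (5/8, 3/8)
2·[PCG] = -1/3, 2·[EGF] = 1/2
[PCG]:[EGF] = -1/3:1/2 = -2/3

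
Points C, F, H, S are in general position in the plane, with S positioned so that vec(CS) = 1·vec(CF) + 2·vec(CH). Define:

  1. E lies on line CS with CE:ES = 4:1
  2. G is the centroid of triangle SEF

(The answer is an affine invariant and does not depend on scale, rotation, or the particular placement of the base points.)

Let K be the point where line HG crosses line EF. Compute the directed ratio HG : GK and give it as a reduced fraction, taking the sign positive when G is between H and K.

Assign C = (0, 0), F = (1, 0), H = (0, 1), S = (1, 2) — the answer is frame-independent, so this choice is without loss of generality.
1. E lies on line CS with CE:ES = 4:1 ⇒ E = (4/5, 8/5)
2. G is the centroid of triangle SEF ⇒ G = (14/15, 6/5)
line HG meets EF at K = (98/115, 136/115)
G = H + t·(K−H) with t = 23/21, so HG:GK = 23/21:-2/21

HG:GK = -23/2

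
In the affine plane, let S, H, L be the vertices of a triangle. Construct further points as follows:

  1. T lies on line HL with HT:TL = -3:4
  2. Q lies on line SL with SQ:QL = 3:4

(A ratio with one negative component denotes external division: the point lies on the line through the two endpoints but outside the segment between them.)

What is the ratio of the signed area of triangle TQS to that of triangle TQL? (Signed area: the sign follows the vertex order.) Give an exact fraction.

Set S = (0, 0), H = (1, 0), L = (0, 1); any affine frame gives the same invariant.
1. T lies on line HL with HT:TL = -3:4 ⇒ T = (4, -3)
2. Q lies on line SL with SQ:QL = 3:4 ⇒ Q = (0, 3/7)
2·[TQS] = 12/7, 2·[TQL] = -16/7
[TQS]:[TQL] = 12/7:-16/7 = -3/4

[TQS]:[TQL] = -3/4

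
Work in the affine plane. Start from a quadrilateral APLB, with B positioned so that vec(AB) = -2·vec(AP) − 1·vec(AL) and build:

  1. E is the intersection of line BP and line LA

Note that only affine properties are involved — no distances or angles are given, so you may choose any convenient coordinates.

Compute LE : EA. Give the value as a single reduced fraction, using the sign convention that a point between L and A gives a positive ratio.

LE:EA = -4

Set A = (0, 0), P = (1, 0), L = (0, 1), B = (-2, -1); any affine frame gives the same invariant.
1. E is the intersection of line BP and line LA ⇒ E = (0, -1/3)
E = L + t·(A−L) with t = 4/3, so LE:EA = t:(1−t) = 4/3:-1/3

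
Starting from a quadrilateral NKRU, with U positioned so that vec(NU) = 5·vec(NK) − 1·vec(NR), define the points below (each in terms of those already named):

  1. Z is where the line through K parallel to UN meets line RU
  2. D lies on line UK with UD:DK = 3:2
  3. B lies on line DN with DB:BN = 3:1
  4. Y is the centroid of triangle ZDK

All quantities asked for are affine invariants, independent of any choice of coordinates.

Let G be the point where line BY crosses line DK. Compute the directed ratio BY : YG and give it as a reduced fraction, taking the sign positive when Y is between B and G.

Set N = (0, 0), K = (1, 0), R = (0, 1), U = (5, -1); any affine frame gives the same invariant.
1. Z is where the line through K parallel to UN meets line RU ⇒ Z = (4, -3/5)
2. D lies on line UK with UD:DK = 3:2 ⇒ D = (13/5, -2/5)
3. B lies on line DN with DB:BN = 3:1 ⇒ B = (13/20, -1/10)
4. Y is the centroid of triangle ZDK ⇒ Y = (38/15, -1/3)
line BY meets DK at G = (203/95, -27/95)
Y = B + t·(G−B) with t = 19/15, so BY:YG = 19/15:-4/15

BY:YG = -19/4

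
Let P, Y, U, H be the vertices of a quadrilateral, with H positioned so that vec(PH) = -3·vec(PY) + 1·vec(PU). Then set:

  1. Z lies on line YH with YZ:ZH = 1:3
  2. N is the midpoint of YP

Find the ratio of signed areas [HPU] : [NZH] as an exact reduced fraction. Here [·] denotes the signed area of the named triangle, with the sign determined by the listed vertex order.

[HPU]:[NZH] = 8

Assign P = (0, 0), Y = (1, 0), U = (0, 1), H = (-3, 1) — the answer is frame-independent, so this choice is without loss of generality.
1. Z lies on line YH with YZ:ZH = 1:3 ⇒ Z = (0, 1/4)
2. N is the midpoint of YP ⇒ N = (1/2, 0)
2·[HPU] = 3, 2·[NZH] = 3/8
[HPU]:[NZH] = 3:3/8 = 8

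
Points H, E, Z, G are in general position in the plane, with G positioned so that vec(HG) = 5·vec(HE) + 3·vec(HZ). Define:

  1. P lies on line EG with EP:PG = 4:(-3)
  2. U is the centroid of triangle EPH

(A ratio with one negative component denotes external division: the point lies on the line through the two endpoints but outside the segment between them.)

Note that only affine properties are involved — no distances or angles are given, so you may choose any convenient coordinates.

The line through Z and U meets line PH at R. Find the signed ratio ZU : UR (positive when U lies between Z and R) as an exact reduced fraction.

Choose coordinates H = (0, 0), E = (1, 0), Z = (0, 1), G = (5, 3).
1. P lies on line EG with EP:PG = 4:(-3) ⇒ P = (17, 12)
2. U is the centroid of triangle EPH ⇒ U = (6, 4)
line ZU meets PH at R = (34/7, 24/7)
U = Z + t·(R−Z) with t = 21/17, so ZU:UR = 21/17:-4/17

ZU:UR = -21/4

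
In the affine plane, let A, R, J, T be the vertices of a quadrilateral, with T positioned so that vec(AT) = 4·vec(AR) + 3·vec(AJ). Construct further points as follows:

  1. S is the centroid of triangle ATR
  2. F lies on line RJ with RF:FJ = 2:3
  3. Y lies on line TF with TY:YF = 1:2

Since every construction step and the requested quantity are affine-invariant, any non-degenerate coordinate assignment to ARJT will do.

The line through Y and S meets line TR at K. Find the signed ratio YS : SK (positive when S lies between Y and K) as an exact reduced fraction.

Assign A = (0, 0), R = (1, 0), J = (0, 1), T = (4, 3) — the answer is frame-independent, so this choice is without loss of generality.
1. S is the centroid of triangle ATR ⇒ S = (5/3, 1)
2. F lies on line RJ with RF:FJ = 2:3 ⇒ F = (3/5, 2/5)
3. Y lies on line TF with TY:YF = 1:2 ⇒ Y = (43/15, 32/15)
line YS meets TR at K = (23/3, 20/3)
S = Y + t·(K−Y) with t = -1/4, so YS:SK = -1/4:5/4

YS:SK = -1/5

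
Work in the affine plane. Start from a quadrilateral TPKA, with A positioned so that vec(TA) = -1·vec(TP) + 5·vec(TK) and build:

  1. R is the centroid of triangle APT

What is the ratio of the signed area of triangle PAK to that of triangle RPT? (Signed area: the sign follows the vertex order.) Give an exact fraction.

Choose coordinates T = (0, 0), P = (1, 0), K = (0, 1), A = (-1, 5).
1. R is the centroid of triangle APT ⇒ R = (0, 5/3)
2·[PAK] = 3, 2·[RPT] = -5/3
[PAK]:[RPT] = 3:-5/3 = -9/5

[PAK]:[RPT] = -9/5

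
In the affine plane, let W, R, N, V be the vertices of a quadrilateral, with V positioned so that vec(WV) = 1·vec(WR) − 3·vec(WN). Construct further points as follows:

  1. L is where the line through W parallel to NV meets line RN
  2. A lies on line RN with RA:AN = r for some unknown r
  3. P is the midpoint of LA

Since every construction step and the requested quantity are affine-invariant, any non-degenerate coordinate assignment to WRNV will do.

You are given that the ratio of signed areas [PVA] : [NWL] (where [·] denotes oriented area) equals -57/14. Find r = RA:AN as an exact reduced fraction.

r = 3/4

Set W = (0, 0), R = (1, 0), N = (0, 1), V = (1, -3); any affine frame gives the same invariant.
1. L is where the line through W parallel to NV meets line RN ⇒ L = (-1/3, 4/3)
2. With RA:AN = r, write λ = r/(r+1) so A = R + λ·(N−R); A is affine-linear in λ
3. P is the midpoint of LA ⇒ P is an affine combination of earlier points and hence also affine-linear in λ
Every point depending on A is an affine combination of A and λ-independent points, so each such coordinate is linear in λ; the λ² term in each signed area is a multiple of (N−R)×(N−R) = 0, so 2·[PVA] and 2·[NWL] are each linear in λ. Evaluating at λ=0 and λ=1:
  2·[PVA] = -3/2·λ + 2,   2·[NWL] = -1/3
So [PVA]:[NWL] = (-3/2·λ + 2) / (-1/3). Setting this equal to -57/14:
  -3/2·λ + 2 = -57/14·(-1/3)  ⇒  λ = 3/7
Then r = λ/(1−λ) = (3/7)/(4/7) = 3/4. Check: with r = 3/4, A = (4/7, 3/7) and [PVA]:[NWL] = -57/14 as required.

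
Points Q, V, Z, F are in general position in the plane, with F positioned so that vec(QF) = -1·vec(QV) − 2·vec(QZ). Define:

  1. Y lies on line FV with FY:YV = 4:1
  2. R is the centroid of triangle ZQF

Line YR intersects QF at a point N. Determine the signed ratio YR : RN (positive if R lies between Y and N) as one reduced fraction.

YR:RN = -29/5

Set Q = (0, 0), V = (1, 0), Z = (0, 1), F = (-1, -2); any affine frame gives the same invariant.
1. Y lies on line FV with FY:YV = 4:1 ⇒ Y = (3/5, -2/5)
2. R is the centroid of triangle ZQF ⇒ R = (-1/3, -1/3)
line YR meets QF at N = (-5/29, -10/29)
R = Y + t·(N−Y) with t = 29/24, so YR:RN = 29/24:-5/24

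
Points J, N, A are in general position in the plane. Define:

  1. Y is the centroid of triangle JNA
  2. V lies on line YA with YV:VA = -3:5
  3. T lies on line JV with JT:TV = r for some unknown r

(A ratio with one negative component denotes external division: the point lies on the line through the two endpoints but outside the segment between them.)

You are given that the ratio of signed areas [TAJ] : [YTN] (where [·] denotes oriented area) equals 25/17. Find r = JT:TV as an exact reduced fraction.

r = 5

Assign J = (0, 0), N = (1, 0), A = (0, 1) — the answer is frame-independent, so this choice is without loss of generality.
1. Y is the centroid of triangle JNA ⇒ Y = (1/3, 1/3)
2. V lies on line YA with YV:VA = -3:5 ⇒ V = (5/6, -2/3)
3. With JT:TV = r, write λ = r/(r+1) so T = J + λ·(V−J); T is affine-linear in λ
Every point depending on T is an affine combination of T and λ-independent points, so each such coordinate is linear in λ; the λ² term in each signed area is a multiple of (V−J)×(V−J) = 0, so 2·[TAJ] and 2·[YTN] are each linear in λ. Evaluating at λ=0 and λ=1:
  2·[TAJ] = 5/6·λ,   2·[YTN] = 1/6·λ + 1/3
So [TAJ]:[YTN] = (5/6·λ) / (1/6·λ + 1/3). Setting this equal to 25/17:
  5/6·λ = 25/17·(1/6·λ + 1/3)  ⇒  λ = 5/6
Then r = λ/(1−λ) = (5/6)/(1/6) = 5. Check: with r = 5, T = (25/36, -5/9) and [TAJ]:[YTN] = 25/17 as required.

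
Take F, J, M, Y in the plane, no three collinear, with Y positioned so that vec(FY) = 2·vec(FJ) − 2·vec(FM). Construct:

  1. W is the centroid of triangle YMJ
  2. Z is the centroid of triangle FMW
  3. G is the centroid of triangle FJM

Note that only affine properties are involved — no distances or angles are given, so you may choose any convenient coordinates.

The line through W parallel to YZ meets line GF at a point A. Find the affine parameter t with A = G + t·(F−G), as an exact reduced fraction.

t = -2/7

Assign F = (0, 0), J = (1, 0), M = (0, 1), Y = (2, -2) — the answer is frame-independent, so this choice is without loss of generality.
1. W is the centroid of triangle YMJ ⇒ W = (1, -1/3)
2. Z is the centroid of triangle FMW ⇒ Z = (1/3, 2/9)
3. G is the centroid of triangle FJM ⇒ G = (1/3, 1/3)
through W parallel to YZ: direction (-5/3, 20/9); meets GF at A = (3/7, 3/7)
A = G + t·(F−G) with t = -2/7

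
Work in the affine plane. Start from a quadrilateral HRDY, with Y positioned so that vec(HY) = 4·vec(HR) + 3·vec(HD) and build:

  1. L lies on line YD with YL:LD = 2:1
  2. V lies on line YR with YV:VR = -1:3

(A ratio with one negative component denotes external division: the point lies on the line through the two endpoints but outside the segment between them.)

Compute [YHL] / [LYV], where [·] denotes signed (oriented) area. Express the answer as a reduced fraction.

[YHL]:[LYV] = -4/3

Assign H = (0, 0), R = (1, 0), D = (0, 1), Y = (4, 3) — the answer is frame-independent, so this choice is without loss of generality.
1. L lies on line YD with YL:LD = 2:1 ⇒ L = (4/3, 5/3)
2. V lies on line YR with YV:VR = -1:3 ⇒ V = (11/2, 9/2)
2·[YHL] = -8/3, 2·[LYV] = 2
[YHL]:[LYV] = -8/3:2 = -4/3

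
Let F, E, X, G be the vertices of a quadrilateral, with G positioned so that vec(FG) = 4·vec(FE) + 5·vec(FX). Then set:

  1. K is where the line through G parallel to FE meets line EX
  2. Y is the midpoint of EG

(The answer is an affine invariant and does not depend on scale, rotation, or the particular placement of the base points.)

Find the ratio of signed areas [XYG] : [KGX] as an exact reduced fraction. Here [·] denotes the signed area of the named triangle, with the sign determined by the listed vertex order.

[XYG]:[KGX] = -1/8

Choose coordinates F = (0, 0), E = (1, 0), X = (0, 1), G = (4, 5).
1. K is where the line through G parallel to FE meets line EX ⇒ K = (-4, 5)
2. Y is the midpoint of EG ⇒ Y = (5/2, 5/2)
2·[XYG] = 4, 2·[KGX] = -32
[XYG]:[KGX] = 4:-32 = -1/8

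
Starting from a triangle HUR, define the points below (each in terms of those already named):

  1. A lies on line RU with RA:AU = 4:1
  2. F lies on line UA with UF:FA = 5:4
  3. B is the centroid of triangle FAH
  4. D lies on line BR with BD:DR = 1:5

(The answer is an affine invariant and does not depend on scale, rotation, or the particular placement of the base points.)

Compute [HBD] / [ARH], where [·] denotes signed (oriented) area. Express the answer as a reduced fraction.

Assign H = (0, 0), U = (1, 0), R = (0, 1) — the answer is frame-independent, so this choice is without loss of generality.
1. A lies on line RU with RA:AU = 4:1 ⇒ A = (4/5, 1/5)
2. F lies on line UA with UF:FA = 5:4 ⇒ F = (8/9, 1/9)
3. B is the centroid of triangle FAH ⇒ B = (76/135, 14/135)
4. D lies on line BR with BD:DR = 1:5 ⇒ D = (38/81, 41/162)
2·[HBD] = 38/405, 2·[ARH] = 4/5
[HBD]:[ARH] = 38/405:4/5 = 19/162

[HBD]:[ARH] = 19/162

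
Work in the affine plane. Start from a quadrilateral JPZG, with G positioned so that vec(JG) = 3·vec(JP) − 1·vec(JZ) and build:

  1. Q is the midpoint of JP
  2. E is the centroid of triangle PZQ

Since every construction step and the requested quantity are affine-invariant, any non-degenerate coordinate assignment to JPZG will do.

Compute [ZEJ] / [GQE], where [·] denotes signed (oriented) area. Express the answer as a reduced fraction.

[ZEJ]:[GQE] = 3/5

Choose coordinates J = (0, 0), P = (1, 0), Z = (0, 1), G = (3, -1).
1. Q is the midpoint of JP ⇒ Q = (1/2, 0)
2. E is the centroid of triangle PZQ ⇒ E = (1/2, 1/3)
2·[ZEJ] = -1/2, 2·[GQE] = -5/6
[ZEJ]:[GQE] = -1/2:-5/6 = 3/5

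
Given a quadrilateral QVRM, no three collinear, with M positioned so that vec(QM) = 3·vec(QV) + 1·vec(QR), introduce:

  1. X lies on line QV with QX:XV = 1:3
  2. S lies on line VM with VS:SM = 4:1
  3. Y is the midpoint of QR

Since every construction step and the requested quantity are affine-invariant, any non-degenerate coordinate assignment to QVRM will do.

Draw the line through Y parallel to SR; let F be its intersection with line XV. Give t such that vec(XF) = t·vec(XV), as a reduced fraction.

Assign Q = (0, 0), V = (1, 0), R = (0, 1), M = (3, 1) — the answer is frame-independent, so this choice is without loss of generality.
1. X lies on line QV with QX:XV = 1:3 ⇒ X = (1/4, 0)
2. S lies on line VM with VS:SM = 4:1 ⇒ S = (13/5, 4/5)
3. Y is the midpoint of QR ⇒ Y = (0, 1/2)
through Y parallel to SR: direction (-13/5, 1/5); meets XV at F = (13/2, 0)
F = X + t·(V−X) with t = 25/3

t = 25/3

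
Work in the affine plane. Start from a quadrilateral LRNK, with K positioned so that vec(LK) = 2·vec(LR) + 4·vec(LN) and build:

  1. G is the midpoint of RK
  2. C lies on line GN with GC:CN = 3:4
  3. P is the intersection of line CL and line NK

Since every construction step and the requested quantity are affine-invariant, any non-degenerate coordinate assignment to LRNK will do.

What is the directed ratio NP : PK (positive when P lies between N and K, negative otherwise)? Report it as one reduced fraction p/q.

Assign L = (0, 0), R = (1, 0), N = (0, 1), K = (2, 4) — the answer is frame-independent, so this choice is without loss of generality.
1. G is the midpoint of RK ⇒ G = (3/2, 2)
2. C lies on line GN with GC:CN = 3:4 ⇒ C = (6/7, 11/7)
3. P is the intersection of line CL and line NK ⇒ P = (3, 11/2)
P = N + t·(K−N) with t = 3/2, so NP:PK = t:(1−t) = 3/2:-1/2

NP:PK = -3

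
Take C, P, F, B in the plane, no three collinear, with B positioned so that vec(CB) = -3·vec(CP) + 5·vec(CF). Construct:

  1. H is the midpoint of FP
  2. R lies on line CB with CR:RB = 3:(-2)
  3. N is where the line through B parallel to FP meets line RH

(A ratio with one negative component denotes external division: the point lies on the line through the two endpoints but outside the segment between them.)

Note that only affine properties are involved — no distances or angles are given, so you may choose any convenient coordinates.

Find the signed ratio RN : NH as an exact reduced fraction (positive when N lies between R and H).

Assign C = (0, 0), P = (1, 0), F = (0, 1), B = (-3, 5) — the answer is frame-independent, so this choice is without loss of generality.
1. H is the midpoint of FP ⇒ H = (1/2, 1/2)
2. R lies on line CB with CR:RB = 3:(-2) ⇒ R = (-9, 15)
3. N is where the line through B parallel to FP meets line RH ⇒ N = (-7/5, 17/5)
N = R + t·(H−R) with t = 4/5, so RN:NH = t:(1−t) = 4/5:1/5

RN:NH = 4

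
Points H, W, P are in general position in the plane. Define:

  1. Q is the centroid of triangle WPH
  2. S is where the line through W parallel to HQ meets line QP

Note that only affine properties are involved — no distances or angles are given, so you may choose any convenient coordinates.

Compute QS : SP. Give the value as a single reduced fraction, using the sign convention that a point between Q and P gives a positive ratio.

Choose coordinates H = (0, 0), W = (1, 0), P = (0, 1).
1. Q is the centroid of triangle WPH ⇒ Q = (1/3, 1/3)
2. S is where the line through W parallel to HQ meets line QP ⇒ S = (2/3, -1/3)
S = Q + t·(P−Q) with t = -1, so QS:SP = t:(1−t) = -1:2

QS:SP = -1/2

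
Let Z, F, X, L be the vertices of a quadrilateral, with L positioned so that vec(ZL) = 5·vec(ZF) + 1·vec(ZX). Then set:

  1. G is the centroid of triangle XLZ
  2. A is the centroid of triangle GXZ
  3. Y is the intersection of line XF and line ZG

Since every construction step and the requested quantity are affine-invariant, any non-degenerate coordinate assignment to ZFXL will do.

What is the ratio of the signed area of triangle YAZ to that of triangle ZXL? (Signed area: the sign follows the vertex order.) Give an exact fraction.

Work in coordinates with Z = (0, 0), F = (1, 0), X = (0, 1), L = (5, 1).
1. G is the centroid of triangle XLZ ⇒ G = (5/3, 2/3)
2. A is the centroid of triangle GXZ ⇒ A = (5/9, 5/9)
3. Y is the intersection of line XF and line ZG ⇒ Y = (5/7, 2/7)
2·[YAZ] = 5/21, 2·[ZXL] = -5
[YAZ]:[ZXL] = 5/21:-5 = -1/21

[YAZ]:[ZXL] = -1/21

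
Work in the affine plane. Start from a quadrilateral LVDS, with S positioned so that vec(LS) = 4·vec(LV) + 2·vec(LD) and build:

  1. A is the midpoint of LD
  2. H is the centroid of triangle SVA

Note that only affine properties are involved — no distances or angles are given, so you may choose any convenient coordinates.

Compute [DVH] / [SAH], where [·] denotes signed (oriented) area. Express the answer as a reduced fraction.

Choose coordinates L = (0, 0), V = (1, 0), D = (0, 1), S = (4, 2).
1. A is the midpoint of LD ⇒ A = (0, 1/2)
2. H is the centroid of triangle SVA ⇒ H = (5/3, 5/6)
2·[DVH] = 3/2, 2·[SAH] = 7/6
[DVH]:[SAH] = 3/2:7/6 = 9/7

[DVH]:[SAH] = 9/7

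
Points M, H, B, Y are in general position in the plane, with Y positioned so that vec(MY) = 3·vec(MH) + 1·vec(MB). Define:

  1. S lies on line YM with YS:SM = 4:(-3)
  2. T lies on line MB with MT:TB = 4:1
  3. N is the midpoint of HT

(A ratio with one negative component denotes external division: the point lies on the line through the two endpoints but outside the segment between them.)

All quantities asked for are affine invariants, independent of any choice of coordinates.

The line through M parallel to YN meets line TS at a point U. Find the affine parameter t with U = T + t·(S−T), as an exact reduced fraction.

t = 20/41

Work in coordinates with M = (0, 0), H = (1, 0), B = (0, 1), Y = (3, 1).
1. S lies on line YM with YS:SM = 4:(-3) ⇒ S = (-9, -3)
2. T lies on line MB with MT:TB = 4:1 ⇒ T = (0, 4/5)
3. N is the midpoint of HT ⇒ N = (1/2, 2/5)
through M parallel to YN: direction (-5/2, -3/5); meets TS at U = (-180/41, -216/205)
U = T + t·(S−T) with t = 20/41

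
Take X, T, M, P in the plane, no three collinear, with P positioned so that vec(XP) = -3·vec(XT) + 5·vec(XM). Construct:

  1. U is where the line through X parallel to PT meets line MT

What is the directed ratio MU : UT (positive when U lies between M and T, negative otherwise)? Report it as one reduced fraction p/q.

Assign X = (0, 0), T = (1, 0), M = (0, 1), P = (-3, 5) — the answer is frame-independent, so this choice is without loss of generality.
1. U is where the line through X parallel to PT meets line MT ⇒ U = (-4, 5)
U = M + t·(T−M) with t = -4, so MU:UT = t:(1−t) = -4:5

MU:UT = -4/5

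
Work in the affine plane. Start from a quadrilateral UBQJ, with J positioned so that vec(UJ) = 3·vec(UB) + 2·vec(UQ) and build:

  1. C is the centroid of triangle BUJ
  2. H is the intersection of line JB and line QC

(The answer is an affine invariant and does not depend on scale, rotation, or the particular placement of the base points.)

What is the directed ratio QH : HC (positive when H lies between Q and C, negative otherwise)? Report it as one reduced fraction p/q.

QH:HC = -6

Set U = (0, 0), B = (1, 0), Q = (0, 1), J = (3, 2); any affine frame gives the same invariant.
1. C is the centroid of triangle BUJ ⇒ C = (4/3, 2/3)
2. H is the intersection of line JB and line QC ⇒ H = (8/5, 3/5)
H = Q + t·(C−Q) with t = 6/5, so QH:HC = t:(1−t) = 6/5:-1/5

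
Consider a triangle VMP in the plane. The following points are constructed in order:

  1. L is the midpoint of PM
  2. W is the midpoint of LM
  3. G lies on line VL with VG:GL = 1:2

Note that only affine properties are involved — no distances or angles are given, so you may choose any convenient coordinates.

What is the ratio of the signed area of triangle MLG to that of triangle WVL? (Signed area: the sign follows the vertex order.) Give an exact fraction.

Work in coordinates with V = (0, 0), M = (1, 0), P = (0, 1).
1. L is the midpoint of PM ⇒ L = (1/2, 1/2)
2. W is the midpoint of LM ⇒ W = (3/4, 1/4)
3. G lies on line VL with VG:GL = 1:2 ⇒ G = (1/6, 1/6)
2·[MLG] = 1/3, 2·[WVL] = -1/4
[MLG]:[WVL] = 1/3:-1/4 = -4/3

[MLG]:[WVL] = -4/3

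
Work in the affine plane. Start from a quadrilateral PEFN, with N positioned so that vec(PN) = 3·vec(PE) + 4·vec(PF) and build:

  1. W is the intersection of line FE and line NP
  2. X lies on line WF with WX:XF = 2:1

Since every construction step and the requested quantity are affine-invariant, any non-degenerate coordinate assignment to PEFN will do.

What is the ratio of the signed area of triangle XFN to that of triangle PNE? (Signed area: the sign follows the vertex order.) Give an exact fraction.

[XFN]:[PNE] = 3/14

Set P = (0, 0), E = (1, 0), F = (0, 1), N = (3, 4); any affine frame gives the same invariant.
1. W is the intersection of line FE and line NP ⇒ W = (3/7, 4/7)
2. X lies on line WF with WX:XF = 2:1 ⇒ X = (1/7, 6/7)
2·[XFN] = -6/7, 2·[PNE] = -4
[XFN]:[PNE] = -6/7:-4 = 3/14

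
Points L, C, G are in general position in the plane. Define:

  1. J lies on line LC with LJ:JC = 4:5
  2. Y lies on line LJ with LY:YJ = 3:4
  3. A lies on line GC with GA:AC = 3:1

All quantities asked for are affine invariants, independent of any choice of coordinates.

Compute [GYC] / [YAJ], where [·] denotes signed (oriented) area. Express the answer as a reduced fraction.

Assign L = (0, 0), C = (1, 0), G = (0, 1) — the answer is frame-independent, so this choice is without loss of generality.
1. J lies on line LC with LJ:JC = 4:5 ⇒ J = (4/9, 0)
2. Y lies on line LJ with LY:YJ = 3:4 ⇒ Y = (4/21, 0)
3. A lies on line GC with GA:AC = 3:1 ⇒ A = (3/4, 1/4)
2·[GYC] = 17/21, 2·[YAJ] = -4/63
[GYC]:[YAJ] = 17/21:-4/63 = -51/4

[GYC]:[YAJ] = -51/4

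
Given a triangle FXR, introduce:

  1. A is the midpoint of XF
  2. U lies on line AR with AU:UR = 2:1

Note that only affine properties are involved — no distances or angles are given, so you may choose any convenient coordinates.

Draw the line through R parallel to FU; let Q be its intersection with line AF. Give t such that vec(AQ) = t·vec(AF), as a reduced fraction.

t = 3/2

Choose coordinates F = (0, 0), X = (1, 0), R = (0, 1).
1. A is the midpoint of XF ⇒ A = (1/2, 0)
2. U lies on line AR with AU:UR = 2:1 ⇒ U = (1/6, 2/3)
through R parallel to FU: direction (1/6, 2/3); meets AF at Q = (-1/4, 0)
Q = A + t·(F−A) with t = 3/2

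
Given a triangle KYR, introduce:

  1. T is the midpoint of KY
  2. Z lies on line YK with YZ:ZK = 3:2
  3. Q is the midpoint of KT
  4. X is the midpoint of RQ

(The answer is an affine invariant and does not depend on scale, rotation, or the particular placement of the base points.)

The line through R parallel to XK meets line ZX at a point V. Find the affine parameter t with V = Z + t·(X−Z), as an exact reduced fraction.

t = 13/8

Assign K = (0, 0), Y = (1, 0), R = (0, 1) — the answer is frame-independent, so this choice is without loss of generality.
1. T is the midpoint of KY ⇒ T = (1/2, 0)
2. Z lies on line YK with YZ:ZK = 3:2 ⇒ Z = (2/5, 0)
3. Q is the midpoint of KT ⇒ Q = (1/4, 0)
4. X is the midpoint of RQ ⇒ X = (1/8, 1/2)
through R parallel to XK: direction (-1/8, -1/2); meets ZX at V = (-3/64, 13/16)
V = Z + t·(X−Z) with t = 13/8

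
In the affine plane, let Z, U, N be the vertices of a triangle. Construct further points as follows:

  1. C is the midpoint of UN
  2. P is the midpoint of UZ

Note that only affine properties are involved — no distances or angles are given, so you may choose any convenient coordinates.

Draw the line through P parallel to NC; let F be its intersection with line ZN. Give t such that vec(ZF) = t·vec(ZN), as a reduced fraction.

Work in coordinates with Z = (0, 0), U = (1, 0), N = (0, 1).
1. C is the midpoint of UN ⇒ C = (1/2, 1/2)
2. P is the midpoint of UZ ⇒ P = (1/2, 0)
through P parallel to NC: direction (1/2, -1/2); meets ZN at F = (0, 1/2)
F = Z + t·(N−Z) with t = 1/2

t = 1/2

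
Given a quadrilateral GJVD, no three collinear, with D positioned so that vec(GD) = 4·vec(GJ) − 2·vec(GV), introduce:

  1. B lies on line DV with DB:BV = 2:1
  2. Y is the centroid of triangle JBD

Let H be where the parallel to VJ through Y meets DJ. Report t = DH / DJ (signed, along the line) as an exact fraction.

Set G = (0, 0), J = (1, 0), V = (0, 1), D = (4, -2); any affine frame gives the same invariant.
1. B lies on line DV with DB:BV = 2:1 ⇒ B = (4/3, 0)
2. Y is the centroid of triangle JBD ⇒ Y = (19/9, -2/3)
through Y parallel to VJ: direction (1, -1); meets DJ at H = (7/3, -8/9)
H = D + t·(J−D) with t = 5/9

t = 5/9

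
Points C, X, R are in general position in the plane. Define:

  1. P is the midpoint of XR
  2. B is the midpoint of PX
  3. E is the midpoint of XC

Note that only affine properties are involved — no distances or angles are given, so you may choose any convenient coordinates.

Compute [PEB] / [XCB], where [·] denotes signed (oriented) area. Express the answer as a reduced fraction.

Work in coordinates with C = (0, 0), X = (1, 0), R = (0, 1).
1. P is the midpoint of XR ⇒ P = (1/2, 1/2)
2. B is the midpoint of PX ⇒ B = (3/4, 1/4)
3. E is the midpoint of XC ⇒ E = (1/2, 0)
2·[PEB] = 1/8, 2·[XCB] = -1/4
[PEB]:[XCB] = 1/8:-1/4 = -1/2

[PEB]:[XCB] = -1/2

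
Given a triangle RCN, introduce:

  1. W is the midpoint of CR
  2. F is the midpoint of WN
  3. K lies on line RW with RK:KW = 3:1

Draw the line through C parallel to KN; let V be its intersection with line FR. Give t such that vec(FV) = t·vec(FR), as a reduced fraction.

t = -9/7

Choose coordinates R = (0, 0), C = (1, 0), N = (0, 1).
1. W is the midpoint of CR ⇒ W = (1/2, 0)
2. F is the midpoint of WN ⇒ F = (1/4, 1/2)
3. K lies on line RW with RK:KW = 3:1 ⇒ K = (3/8, 0)
through C parallel to KN: direction (-3/8, 1); meets FR at V = (4/7, 8/7)
V = F + t·(R−F) with t = -9/7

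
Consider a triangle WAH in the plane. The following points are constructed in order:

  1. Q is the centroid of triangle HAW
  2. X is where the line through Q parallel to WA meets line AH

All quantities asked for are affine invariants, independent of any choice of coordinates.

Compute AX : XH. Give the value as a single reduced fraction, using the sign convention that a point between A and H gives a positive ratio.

AX:XH = 1/2

Choose coordinates W = (0, 0), A = (1, 0), H = (0, 1).
1. Q is the centroid of triangle HAW ⇒ Q = (1/3, 1/3)
2. X is where the line through Q parallel to WA meets line AH ⇒ X = (2/3, 1/3)
X = A + t·(H−A) with t = 1/3, so AX:XH = t:(1−t) = 1/3:2/3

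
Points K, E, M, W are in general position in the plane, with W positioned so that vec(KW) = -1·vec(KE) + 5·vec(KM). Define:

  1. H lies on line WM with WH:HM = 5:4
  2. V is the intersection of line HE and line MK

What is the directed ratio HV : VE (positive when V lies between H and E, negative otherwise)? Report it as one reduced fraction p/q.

HV:VE = 4/9

Assign K = (0, 0), E = (1, 0), M = (0, 1), W = (-1, 5) — the answer is frame-independent, so this choice is without loss of generality.
1. H lies on line WM with WH:HM = 5:4 ⇒ H = (-4/9, 25/9)
2. V is the intersection of line HE and line MK ⇒ V = (0, 25/13)
V = H + t·(E−H) with t = 4/13, so HV:VE = t:(1−t) = 4/13:9/13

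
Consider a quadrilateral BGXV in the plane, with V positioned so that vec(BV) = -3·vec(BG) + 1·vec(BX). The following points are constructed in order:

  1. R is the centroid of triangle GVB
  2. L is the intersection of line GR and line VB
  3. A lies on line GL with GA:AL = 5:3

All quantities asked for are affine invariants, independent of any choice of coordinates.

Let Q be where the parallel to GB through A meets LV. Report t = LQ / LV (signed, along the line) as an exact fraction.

Work in coordinates with B = (0, 0), G = (1, 0), X = (0, 1), V = (-3, 1).
1. R is the centroid of triangle GVB ⇒ R = (-2/3, 1/3)
2. L is the intersection of line GR and line VB ⇒ L = (-3/2, 1/2)
3. A lies on line GL with GA:AL = 5:3 ⇒ A = (-9/16, 5/16)
through A parallel to GB: direction (-1, 0); meets LV at Q = (-15/16, 5/16)
Q = L + t·(V−L) with t = -3/8

t = -3/8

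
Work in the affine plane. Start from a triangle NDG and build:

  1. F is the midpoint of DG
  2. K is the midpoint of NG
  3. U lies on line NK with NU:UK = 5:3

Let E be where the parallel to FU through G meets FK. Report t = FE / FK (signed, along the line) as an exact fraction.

t = 11/3

Assign N = (0, 0), D = (1, 0), G = (0, 1) — the answer is frame-independent, so this choice is without loss of generality.
1. F is the midpoint of DG ⇒ F = (1/2, 1/2)
2. K is the midpoint of NG ⇒ K = (0, 1/2)
3. U lies on line NK with NU:UK = 5:3 ⇒ U = (0, 5/16)
through G parallel to FU: direction (-1/2, -3/16); meets FK at E = (-4/3, 1/2)
E = F + t·(K−F) with t = 11/3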